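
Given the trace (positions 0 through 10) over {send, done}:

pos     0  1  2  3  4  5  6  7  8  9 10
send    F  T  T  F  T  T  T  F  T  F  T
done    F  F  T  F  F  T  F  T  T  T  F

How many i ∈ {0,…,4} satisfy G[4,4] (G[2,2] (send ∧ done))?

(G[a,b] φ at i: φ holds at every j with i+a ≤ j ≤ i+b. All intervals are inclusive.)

Evaluate at each i in [0,4]:
  i=0: ✗ (fails at j=4)
  i=1: ✗ (fails at j=5)
  i=2: ✓ (all of [6,6])
  i=3: ✗ (fails at j=7)
  i=4: ✗ (fails at j=8)
Positions where it holds: {2} → 1.

1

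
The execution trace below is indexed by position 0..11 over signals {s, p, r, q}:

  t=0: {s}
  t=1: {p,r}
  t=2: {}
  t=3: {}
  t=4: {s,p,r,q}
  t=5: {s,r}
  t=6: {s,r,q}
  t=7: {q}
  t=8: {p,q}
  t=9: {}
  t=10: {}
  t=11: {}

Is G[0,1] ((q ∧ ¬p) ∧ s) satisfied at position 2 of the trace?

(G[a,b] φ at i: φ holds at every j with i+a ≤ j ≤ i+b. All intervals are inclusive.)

Does not hold

Check ((q ∧ ¬p) ∧ s) at every j in [2,3]:
  j=2: false
  j=3: false
Fails at j=2 → formula fails.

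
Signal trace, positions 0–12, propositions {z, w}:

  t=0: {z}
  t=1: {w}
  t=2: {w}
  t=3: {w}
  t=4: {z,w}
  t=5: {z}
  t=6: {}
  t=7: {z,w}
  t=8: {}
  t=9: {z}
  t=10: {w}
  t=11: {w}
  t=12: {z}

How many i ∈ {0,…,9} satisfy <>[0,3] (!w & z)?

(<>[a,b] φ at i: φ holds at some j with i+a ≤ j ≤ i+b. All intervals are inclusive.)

9

Evaluate at each i in [0,9]:
  i=0: ✓ (witness j=0)
  i=1: ✗ (none in [1,4])
  i=2: ✓ (witness j=5)
  i=3: ✓ (witness j=5)
  i=4: ✓ (witness j=5)
  i=5: ✓ (witness j=5)
  i=6: ✓ (witness j=9)
  i=7: ✓ (witness j=9)
  i=8: ✓ (witness j=9)
  i=9: ✓ (witness j=9)
Positions where it holds: {0, 2, 3, 4, 5, 6, 7, 8, 9} → 9.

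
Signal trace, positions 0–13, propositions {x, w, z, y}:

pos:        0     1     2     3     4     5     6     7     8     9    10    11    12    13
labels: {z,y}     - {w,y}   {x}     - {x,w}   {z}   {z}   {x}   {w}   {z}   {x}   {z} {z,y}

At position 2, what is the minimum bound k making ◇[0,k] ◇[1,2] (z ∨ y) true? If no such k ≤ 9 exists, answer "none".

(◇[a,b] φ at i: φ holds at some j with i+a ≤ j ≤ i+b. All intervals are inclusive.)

Scan j = 2,3,… for ◇[1,2] (z ∨ y):
  j=2: fails
  j=3: fails
  j=4: holds
First hit at j=4, so smallest k = 4-2 = 2.

2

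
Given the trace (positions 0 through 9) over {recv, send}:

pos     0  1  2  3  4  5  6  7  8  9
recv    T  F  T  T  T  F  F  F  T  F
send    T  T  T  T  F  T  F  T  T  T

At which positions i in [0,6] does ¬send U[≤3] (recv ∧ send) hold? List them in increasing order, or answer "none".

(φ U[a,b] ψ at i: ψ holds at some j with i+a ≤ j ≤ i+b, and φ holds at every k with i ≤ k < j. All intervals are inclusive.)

0, 2, 3

Evaluate at each i in [0,6]:
  i=0: ✓ (rhs at j=0)
  i=1: ✗ (lhs fails at k=1 before rhs at j=2)
  i=2: ✓ (rhs at j=2)
  i=3: ✓ (rhs at j=3)
  i=4: ✗ (no rhs in [4,7])
  i=5: ✗ (lhs fails at k=5 before rhs at j=8)
  i=6: ✗ (lhs fails at k=7 before rhs at j=8)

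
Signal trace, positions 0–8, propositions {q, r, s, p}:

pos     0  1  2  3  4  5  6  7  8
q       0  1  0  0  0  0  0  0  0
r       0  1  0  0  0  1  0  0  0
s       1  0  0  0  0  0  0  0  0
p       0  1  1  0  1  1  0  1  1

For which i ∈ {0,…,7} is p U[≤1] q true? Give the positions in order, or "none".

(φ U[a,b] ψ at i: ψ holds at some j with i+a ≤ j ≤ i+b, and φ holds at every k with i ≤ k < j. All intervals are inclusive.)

Evaluate at each i in [0,7]:
  i=0: ✗ (lhs fails at k=0 before rhs at j=1)
  i=1: ✓ (rhs at j=1)
  i=2: ✗ (no rhs in [2,3])
  i=3: ✗ (no rhs in [3,4])
  i=4: ✗ (no rhs in [4,5])
  i=5: ✗ (no rhs in [5,6])
  i=6: ✗ (no rhs in [6,7])
  i=7: ✗ (no rhs in [7,8])

1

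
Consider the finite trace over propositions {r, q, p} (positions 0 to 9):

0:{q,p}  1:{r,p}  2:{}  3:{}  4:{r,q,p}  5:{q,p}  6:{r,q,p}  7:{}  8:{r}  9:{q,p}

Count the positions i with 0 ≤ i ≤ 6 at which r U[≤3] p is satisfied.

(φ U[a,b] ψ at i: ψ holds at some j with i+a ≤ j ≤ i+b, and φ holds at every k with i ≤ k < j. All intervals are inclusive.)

Evaluate at each i in [0,6]:
  i=0: ✓ (rhs at j=0)
  i=1: ✓ (rhs at j=1)
  i=2: ✗ (lhs fails at k=2 before rhs at j=4)
  i=3: ✗ (lhs fails at k=3 before rhs at j=4)
  i=4: ✓ (rhs at j=4)
  i=5: ✓ (rhs at j=5)
  i=6: ✓ (rhs at j=6)
Positions where it holds: {0, 1, 4, 5, 6} → 5.

5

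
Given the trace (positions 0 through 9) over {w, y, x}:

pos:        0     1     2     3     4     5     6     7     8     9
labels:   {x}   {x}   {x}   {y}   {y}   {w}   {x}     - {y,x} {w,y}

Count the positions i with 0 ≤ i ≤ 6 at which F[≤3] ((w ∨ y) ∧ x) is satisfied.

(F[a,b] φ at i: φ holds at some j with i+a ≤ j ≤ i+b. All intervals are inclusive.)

2

Evaluate at each i in [0,6]:
  i=0: ✗ (none in [0,3])
  i=1: ✗ (none in [1,4])
  i=2: ✗ (none in [2,5])
  i=3: ✗ (none in [3,6])
  i=4: ✗ (none in [4,7])
  i=5: ✓ (witness j=8)
  i=6: ✓ (witness j=8)
Positions where it holds: {5, 6} → 2.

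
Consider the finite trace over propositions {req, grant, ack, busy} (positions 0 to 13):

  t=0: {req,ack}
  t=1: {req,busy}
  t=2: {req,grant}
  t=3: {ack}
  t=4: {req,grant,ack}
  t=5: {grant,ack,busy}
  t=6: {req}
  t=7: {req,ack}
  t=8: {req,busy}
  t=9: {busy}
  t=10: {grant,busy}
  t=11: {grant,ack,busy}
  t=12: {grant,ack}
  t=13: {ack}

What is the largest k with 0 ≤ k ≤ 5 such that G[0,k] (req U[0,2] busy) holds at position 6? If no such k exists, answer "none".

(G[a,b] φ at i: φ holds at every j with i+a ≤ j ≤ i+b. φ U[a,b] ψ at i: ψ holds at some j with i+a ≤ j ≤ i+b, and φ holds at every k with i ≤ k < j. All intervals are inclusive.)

(req U[0,2] busy) must hold from j=6 onward; find where it first fails.
  j=6: holds
  j=7: holds
  j=8: holds
  j=9: holds
  j=10: holds
  j=11: holds
Holds through j=11; largest k = 5.

5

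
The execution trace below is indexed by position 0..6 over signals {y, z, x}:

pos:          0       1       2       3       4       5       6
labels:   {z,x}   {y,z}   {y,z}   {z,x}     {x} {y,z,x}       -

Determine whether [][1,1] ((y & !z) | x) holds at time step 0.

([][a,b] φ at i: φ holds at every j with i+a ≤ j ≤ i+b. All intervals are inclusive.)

No

Check ((y & !z) | x) at every j in [1,1]:
  j=1: false
Fails at j=1 → formula fails.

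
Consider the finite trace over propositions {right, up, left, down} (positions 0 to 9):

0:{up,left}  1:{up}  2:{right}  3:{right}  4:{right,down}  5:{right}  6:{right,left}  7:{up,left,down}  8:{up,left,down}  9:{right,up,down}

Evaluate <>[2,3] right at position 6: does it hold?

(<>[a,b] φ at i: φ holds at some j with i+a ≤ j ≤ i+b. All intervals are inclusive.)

Check right at each j in [8,9]:
  j=8: false
  j=9: true
Found at j=9 → formula holds.

True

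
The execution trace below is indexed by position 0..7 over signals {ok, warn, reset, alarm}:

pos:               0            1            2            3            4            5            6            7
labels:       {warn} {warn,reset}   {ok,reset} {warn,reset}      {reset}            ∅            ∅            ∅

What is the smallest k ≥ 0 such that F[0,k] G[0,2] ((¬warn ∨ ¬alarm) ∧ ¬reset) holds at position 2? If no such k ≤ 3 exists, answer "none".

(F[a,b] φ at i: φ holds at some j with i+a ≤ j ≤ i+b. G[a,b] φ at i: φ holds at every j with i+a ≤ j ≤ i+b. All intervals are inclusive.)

Scan j = 2,3,… for G[0,2] ((¬warn ∨ ¬alarm) ∧ ¬reset):
  j=2: fails
  j=3: fails
  j=4: fails
  j=5: holds
First hit at j=5, so smallest k = 5-2 = 3.

3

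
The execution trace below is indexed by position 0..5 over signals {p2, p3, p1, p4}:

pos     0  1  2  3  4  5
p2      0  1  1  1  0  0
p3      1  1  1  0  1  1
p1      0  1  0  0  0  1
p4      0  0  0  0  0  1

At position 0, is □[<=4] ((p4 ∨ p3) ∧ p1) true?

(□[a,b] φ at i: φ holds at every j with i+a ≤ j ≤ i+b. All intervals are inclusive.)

Check ((p4 ∨ p3) ∧ p1) at every j in [0,4]:
  j=0: false
  j=1: true
  j=2: false
  j=3: false
  j=4: false
Fails at j=0 → formula fails.

Does not hold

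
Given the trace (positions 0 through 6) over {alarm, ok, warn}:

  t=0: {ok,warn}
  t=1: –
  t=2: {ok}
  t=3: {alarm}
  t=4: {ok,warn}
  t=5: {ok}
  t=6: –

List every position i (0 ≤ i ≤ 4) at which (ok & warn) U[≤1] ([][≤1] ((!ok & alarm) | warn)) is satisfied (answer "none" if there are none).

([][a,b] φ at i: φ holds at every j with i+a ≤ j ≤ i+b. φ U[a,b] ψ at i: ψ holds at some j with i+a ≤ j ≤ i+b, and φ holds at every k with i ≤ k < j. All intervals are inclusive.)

Evaluate at each i in [0,4]:
  i=0: ✗ (no rhs in [0,1])
  i=1: ✗ (no rhs in [1,2])
  i=2: ✗ (lhs fails at k=2 before rhs at j=3)
  i=3: ✓ (rhs at j=3)
  i=4: ✗ (no rhs in [4,5])

3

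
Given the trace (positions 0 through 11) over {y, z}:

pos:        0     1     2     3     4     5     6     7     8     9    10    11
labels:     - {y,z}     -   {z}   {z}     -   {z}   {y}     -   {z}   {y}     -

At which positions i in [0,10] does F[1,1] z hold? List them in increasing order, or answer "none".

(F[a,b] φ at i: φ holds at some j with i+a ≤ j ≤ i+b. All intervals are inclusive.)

Evaluate at each i in [0,10]:
  i=0: ✓ (witness j=1)
  i=1: ✗ (none in [2,2])
  i=2: ✓ (witness j=3)
  i=3: ✓ (witness j=4)
  i=4: ✗ (none in [5,5])
  i=5: ✓ (witness j=6)
  i=6: ✗ (none in [7,7])
  i=7: ✗ (none in [8,8])
  i=8: ✓ (witness j=9)
  i=9: ✗ (none in [10,10])
  i=10: ✗ (none in [11,11])

0, 2, 3, 5, 8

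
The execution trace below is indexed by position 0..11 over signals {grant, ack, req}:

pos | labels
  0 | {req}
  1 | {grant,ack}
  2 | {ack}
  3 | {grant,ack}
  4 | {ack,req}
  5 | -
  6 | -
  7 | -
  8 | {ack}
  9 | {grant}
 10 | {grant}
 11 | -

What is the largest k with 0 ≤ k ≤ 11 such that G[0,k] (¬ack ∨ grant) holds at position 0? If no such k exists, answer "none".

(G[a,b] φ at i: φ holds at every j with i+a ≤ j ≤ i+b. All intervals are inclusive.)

(¬ack ∨ grant) must hold from j=0 onward; find where it first fails.
  j=0: holds
  j=1: holds
  j=2: fails
Holds on [0,1], so largest k = 1.

1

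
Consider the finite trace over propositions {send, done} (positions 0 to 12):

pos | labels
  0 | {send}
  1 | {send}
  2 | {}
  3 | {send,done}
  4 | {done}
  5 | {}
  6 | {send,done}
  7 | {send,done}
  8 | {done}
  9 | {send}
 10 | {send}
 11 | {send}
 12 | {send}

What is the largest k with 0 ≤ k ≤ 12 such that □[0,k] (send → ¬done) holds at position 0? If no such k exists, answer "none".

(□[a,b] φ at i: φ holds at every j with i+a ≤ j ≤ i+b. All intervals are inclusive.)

(send → ¬done) must hold from j=0 onward; find where it first fails.
  j=0: holds
  j=1: holds
  j=2: holds
  j=3: fails
Holds on [0,2], so largest k = 2.

2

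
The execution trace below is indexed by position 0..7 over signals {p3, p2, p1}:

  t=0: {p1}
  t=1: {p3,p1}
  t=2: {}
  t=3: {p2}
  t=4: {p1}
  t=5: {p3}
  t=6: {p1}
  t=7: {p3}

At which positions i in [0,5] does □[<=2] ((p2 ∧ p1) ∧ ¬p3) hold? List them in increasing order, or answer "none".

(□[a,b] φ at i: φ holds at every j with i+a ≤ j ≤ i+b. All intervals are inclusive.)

Evaluate at each i in [0,5]:
  i=0: ✗ (fails at j=0)
  i=1: ✗ (fails at j=1)
  i=2: ✗ (fails at j=2)
  i=3: ✗ (fails at j=3)
  i=4: ✗ (fails at j=4)
  i=5: ✗ (fails at j=5)

none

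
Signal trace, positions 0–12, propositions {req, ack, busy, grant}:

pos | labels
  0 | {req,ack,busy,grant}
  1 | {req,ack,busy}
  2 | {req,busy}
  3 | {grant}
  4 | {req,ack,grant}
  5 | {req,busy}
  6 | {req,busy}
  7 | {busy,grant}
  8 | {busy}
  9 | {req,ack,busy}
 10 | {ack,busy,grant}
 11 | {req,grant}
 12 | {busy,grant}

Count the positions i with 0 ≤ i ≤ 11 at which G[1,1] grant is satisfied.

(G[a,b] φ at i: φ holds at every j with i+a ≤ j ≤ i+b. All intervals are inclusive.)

6

Evaluate at each i in [0,11]:
  i=0: ✗ (fails at j=1)
  i=1: ✗ (fails at j=2)
  i=2: ✓ (all of [3,3])
  i=3: ✓ (all of [4,4])
  i=4: ✗ (fails at j=5)
  i=5: ✗ (fails at j=6)
  i=6: ✓ (all of [7,7])
  i=7: ✗ (fails at j=8)
  i=8: ✗ (fails at j=9)
  i=9: ✓ (all of [10,10])
  i=10: ✓ (all of [11,11])
  i=11: ✓ (all of [12,12])
Positions where it holds: {2, 3, 6, 9, 10, 11} → 6.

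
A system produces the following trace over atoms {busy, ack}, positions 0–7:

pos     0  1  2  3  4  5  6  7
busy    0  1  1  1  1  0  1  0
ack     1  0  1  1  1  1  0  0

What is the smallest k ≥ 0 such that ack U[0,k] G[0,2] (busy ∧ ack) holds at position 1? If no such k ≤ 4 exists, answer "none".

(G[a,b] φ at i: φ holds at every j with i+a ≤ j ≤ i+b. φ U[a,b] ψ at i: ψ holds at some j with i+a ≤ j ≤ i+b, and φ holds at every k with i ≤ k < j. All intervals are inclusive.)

Need earliest j ≥ 1 with G[0,2] (busy ∧ ack), and ack at every k in [1,j-1].
  j=1: rhs fails.
  j=2: rhs holds but lhs fails at k=1.
  j=3: rhs fails.
  j=4: rhs fails.
  j=5: rhs fails.
No witness within the range → none.

none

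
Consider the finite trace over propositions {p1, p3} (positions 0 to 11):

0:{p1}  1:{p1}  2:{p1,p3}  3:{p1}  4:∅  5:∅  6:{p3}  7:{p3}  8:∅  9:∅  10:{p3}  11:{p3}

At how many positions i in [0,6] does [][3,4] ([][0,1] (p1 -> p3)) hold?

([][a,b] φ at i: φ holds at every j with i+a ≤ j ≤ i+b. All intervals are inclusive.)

Evaluate at each i in [0,6]:
  i=0: ✗ (fails at j=3)
  i=1: ✓ (all of [4,5])
  i=2: ✓ (all of [5,6])
  i=3: ✓ (all of [6,7])
  i=4: ✓ (all of [7,8])
  i=5: ✓ (all of [8,9])
  i=6: ✓ (all of [9,10])
Positions where it holds: {1, 2, 3, 4, 5, 6} → 6.

6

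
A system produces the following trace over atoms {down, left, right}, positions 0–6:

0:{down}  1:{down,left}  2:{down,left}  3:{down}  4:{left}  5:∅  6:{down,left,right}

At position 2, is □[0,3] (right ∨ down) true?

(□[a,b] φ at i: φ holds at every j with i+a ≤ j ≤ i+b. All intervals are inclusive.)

No

Check (right ∨ down) at every j in [2,5]:
  j=2: true
  j=3: true
  j=4: false
  j=5: false
Fails at j=4 → formula fails.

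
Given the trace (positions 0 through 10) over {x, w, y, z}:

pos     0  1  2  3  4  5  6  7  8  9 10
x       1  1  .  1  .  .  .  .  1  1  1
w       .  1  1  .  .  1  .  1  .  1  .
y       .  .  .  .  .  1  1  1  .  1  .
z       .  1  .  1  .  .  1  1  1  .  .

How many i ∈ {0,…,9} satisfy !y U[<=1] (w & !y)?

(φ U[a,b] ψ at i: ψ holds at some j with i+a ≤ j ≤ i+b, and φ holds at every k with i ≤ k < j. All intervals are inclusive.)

3

Evaluate at each i in [0,9]:
  i=0: ✓ (rhs at j=1; lhs holds on [0,0])
  i=1: ✓ (rhs at j=1)
  i=2: ✓ (rhs at j=2)
  i=3: ✗ (no rhs in [3,4])
  i=4: ✗ (no rhs in [4,5])
  i=5: ✗ (no rhs in [5,6])
  i=6: ✗ (no rhs in [6,7])
  i=7: ✗ (no rhs in [7,8])
  i=8: ✗ (no rhs in [8,9])
  i=9: ✗ (no rhs in [9,10])
Positions where it holds: {0, 1, 2} → 3.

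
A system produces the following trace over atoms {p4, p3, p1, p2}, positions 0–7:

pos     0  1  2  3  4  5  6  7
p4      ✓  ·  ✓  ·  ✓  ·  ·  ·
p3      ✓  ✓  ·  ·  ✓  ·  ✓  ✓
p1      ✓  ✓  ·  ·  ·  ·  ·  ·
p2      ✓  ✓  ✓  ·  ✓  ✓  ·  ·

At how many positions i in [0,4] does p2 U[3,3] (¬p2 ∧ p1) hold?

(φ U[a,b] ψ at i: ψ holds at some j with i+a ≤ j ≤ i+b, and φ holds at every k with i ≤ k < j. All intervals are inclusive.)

0

Evaluate at each i in [0,4]:
  i=0: ✗ (no rhs in [3,3])
  i=1: ✗ (no rhs in [4,4])
  i=2: ✗ (no rhs in [5,5])
  i=3: ✗ (no rhs in [6,6])
  i=4: ✗ (no rhs in [7,7])
Positions where it holds: {} → 0.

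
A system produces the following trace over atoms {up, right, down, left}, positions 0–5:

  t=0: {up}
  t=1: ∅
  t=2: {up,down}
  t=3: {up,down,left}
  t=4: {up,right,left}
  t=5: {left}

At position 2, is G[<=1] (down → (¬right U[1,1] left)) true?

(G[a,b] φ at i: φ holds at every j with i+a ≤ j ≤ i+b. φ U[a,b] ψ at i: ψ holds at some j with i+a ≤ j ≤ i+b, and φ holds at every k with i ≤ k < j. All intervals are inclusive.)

True

Check (down → (¬right U[1,1] left)) at every j in [2,3]:
  j=2: antecedent true; consequent holds → ✓
  j=3: antecedent true; consequent holds → ✓
All positions satisfy it → formula holds.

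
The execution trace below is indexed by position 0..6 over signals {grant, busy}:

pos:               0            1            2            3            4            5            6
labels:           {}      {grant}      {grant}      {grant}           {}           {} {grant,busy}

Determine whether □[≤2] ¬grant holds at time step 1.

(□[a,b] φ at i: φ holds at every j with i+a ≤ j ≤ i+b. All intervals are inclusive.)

False

Check ¬grant at every j in [1,3]:
  j=1: false
  j=2: false
  j=3: false
Fails at j=1 → formula fails.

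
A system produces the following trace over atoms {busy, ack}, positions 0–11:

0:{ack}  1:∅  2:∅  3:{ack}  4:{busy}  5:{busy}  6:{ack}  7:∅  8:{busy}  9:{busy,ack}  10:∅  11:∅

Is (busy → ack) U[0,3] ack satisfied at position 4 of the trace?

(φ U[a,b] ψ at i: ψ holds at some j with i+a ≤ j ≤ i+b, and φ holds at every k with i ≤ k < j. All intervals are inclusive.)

Need some j in [4,7] with ack, and (busy → ack) at every k in [4,j-1].
  j=4: ack false.
  j=5: ack false.
  j=6: ack holds, but (busy → ack) fails at k=4 → not this j.
  j=7: ack false.
No j in the window works → until fails.

False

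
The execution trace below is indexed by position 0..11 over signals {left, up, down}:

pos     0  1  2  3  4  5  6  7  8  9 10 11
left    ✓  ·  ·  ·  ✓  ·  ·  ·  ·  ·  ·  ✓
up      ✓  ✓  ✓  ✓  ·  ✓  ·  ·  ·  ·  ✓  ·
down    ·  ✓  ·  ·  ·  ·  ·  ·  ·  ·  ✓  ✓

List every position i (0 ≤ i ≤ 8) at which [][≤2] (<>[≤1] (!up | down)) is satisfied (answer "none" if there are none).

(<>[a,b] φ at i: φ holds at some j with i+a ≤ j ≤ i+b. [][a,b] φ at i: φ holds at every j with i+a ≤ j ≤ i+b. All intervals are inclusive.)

Evaluate at each i in [0,8]:
  i=0: ✗ (fails at j=2)
  i=1: ✗ (fails at j=2)
  i=2: ✗ (fails at j=2)
  i=3: ✓ (all of [3,5])
  i=4: ✓ (all of [4,6])
  i=5: ✓ (all of [5,7])
  i=6: ✓ (all of [6,8])
  i=7: ✓ (all of [7,9])
  i=8: ✓ (all of [8,10])

3, 4, 5, 6, 7, 8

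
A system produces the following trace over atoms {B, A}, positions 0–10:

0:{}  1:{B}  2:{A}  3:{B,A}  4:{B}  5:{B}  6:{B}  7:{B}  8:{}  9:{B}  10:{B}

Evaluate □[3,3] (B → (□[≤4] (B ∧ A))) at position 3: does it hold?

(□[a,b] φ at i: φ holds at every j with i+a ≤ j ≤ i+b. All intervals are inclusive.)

Does not hold

Check (B → (□[≤4] (B ∧ A))) at every j in [6,6]:
  j=6: antecedent true; consequent fails at 6 → ✗
Fails at j=6 → formula fails.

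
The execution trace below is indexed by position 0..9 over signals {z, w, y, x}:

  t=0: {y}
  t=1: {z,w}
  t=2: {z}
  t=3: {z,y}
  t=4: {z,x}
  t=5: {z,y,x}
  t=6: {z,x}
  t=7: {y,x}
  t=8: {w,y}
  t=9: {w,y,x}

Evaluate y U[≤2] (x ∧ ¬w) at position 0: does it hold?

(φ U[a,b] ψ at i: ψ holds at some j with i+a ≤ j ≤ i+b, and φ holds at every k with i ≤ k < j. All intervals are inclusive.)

Does not hold

Need some j in [0,2] with (x ∧ ¬w), and y at every k in [0,j-1].
  j=0: (x ∧ ¬w) false.
  j=1: (x ∧ ¬w) false.
  j=2: (x ∧ ¬w) false.
No j in the window works → until fails.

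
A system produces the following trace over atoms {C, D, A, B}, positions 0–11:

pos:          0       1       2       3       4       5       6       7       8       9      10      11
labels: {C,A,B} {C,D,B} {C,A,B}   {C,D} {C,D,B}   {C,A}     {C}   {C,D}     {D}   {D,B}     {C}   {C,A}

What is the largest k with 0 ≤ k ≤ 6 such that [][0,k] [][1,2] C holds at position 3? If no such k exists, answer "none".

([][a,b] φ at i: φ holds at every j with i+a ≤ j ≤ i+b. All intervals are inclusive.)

[][1,2] C must hold from j=3 onward; find where it first fails.
  j=3: holds
  j=4: holds
  j=5: holds
  j=6: fails
Holds on [3,5], so largest k = 2.

2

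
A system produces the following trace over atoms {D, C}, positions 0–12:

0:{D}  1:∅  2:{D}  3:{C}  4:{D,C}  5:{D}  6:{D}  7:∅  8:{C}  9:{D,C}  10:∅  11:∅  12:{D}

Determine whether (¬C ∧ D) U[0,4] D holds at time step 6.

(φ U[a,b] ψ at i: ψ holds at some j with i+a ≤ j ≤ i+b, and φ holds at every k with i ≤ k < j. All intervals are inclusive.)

Need some j in [6,10] with D, and (¬C ∧ D) at every k in [6,j-1].
  j=6: D holds; no prefix to check → satisfied.

Yes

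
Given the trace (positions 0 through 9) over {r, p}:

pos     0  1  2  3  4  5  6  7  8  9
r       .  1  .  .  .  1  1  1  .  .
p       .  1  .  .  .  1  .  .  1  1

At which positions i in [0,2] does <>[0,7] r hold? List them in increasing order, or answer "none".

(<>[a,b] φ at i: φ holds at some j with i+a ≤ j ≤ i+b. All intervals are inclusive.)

Evaluate at each i in [0,2]:
  i=0: ✓ (witness j=1)
  i=1: ✓ (witness j=1)
  i=2: ✓ (witness j=5)

0, 1, 2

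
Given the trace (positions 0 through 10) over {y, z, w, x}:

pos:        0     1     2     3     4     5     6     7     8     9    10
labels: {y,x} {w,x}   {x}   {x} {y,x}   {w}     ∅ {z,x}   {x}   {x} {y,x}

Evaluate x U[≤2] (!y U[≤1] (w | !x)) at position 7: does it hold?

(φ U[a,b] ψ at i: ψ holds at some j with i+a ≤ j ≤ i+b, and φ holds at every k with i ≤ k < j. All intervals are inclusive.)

Need some j in [7,9] with (!y U[≤1] (w | !x)), and x at every k in [7,j-1].
  j=7: (!y U[≤1] (w | !x)) — fails.
  j=8: (!y U[≤1] (w | !x)) — fails.
  j=9: (!y U[≤1] (w | !x)) — fails.
No j in the window works → until fails.

No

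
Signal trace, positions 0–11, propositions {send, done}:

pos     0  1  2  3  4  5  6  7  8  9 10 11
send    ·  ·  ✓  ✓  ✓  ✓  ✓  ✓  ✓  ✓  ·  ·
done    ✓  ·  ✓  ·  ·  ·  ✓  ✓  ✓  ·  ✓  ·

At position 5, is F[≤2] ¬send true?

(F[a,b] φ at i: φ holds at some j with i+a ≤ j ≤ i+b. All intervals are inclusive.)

No

Check ¬send at each j in [5,7]:
  j=5: false
  j=6: false
  j=7: false
No position in the window satisfies it → formula fails.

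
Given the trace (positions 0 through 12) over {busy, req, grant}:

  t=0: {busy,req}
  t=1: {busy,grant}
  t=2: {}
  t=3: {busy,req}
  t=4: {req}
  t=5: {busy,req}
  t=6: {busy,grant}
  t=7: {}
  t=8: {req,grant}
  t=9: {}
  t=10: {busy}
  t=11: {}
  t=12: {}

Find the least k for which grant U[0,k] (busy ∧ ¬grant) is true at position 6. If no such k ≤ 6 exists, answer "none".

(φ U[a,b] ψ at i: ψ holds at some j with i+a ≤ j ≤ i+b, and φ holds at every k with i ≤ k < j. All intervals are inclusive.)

none

Need earliest j ≥ 6 with (busy ∧ ¬grant), and grant at every k in [6,j-1].
  j=6: rhs fails.
  j=7: rhs fails.
  j=8: rhs fails.
  j=9: rhs fails.
  j=10: rhs holds but lhs fails at k=7.
  j=11: rhs fails.
  j=12: rhs fails.
No witness within the range → none.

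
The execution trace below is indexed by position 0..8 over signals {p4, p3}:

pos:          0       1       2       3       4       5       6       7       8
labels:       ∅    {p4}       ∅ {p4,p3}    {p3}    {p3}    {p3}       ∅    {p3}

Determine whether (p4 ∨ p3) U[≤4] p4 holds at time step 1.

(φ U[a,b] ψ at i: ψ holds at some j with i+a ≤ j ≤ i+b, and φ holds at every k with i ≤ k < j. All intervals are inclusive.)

Need some j in [1,5] with p4, and (p4 ∨ p3) at every k in [1,j-1].
  j=1: p4 holds; no prefix to check → satisfied.

Yes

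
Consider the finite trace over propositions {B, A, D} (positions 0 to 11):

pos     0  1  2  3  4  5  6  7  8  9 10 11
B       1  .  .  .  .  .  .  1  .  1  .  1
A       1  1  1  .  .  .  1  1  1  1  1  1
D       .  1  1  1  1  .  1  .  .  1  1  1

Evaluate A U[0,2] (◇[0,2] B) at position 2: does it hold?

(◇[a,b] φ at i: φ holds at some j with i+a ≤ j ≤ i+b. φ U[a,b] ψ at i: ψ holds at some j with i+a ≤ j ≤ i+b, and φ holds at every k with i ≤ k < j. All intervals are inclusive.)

False

Need some j in [2,4] with ◇[0,2] B, and A at every k in [2,j-1].
  j=2: ◇[0,2] B — fails (none in [2,4]).
  j=3: ◇[0,2] B — fails (none in [3,5]).
  j=4: ◇[0,2] B — fails (none in [4,6]).
No j in the window works → until fails.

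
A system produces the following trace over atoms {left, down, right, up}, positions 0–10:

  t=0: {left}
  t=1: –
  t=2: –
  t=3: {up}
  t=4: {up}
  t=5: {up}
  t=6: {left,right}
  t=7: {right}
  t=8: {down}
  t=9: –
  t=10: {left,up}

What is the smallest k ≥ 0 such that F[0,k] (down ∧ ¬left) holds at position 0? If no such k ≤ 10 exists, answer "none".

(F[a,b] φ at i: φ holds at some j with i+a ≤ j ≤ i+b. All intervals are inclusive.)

Scan j = 0,1,… for (down ∧ ¬left):
  j=0: fails
  j=1: fails
  j=2: fails
  j=3: fails
  j=4: fails
  j=5: fails
  j=6: fails
  j=7: fails
  j=8: holds
First hit at j=8, so smallest k = 8-0 = 8.

8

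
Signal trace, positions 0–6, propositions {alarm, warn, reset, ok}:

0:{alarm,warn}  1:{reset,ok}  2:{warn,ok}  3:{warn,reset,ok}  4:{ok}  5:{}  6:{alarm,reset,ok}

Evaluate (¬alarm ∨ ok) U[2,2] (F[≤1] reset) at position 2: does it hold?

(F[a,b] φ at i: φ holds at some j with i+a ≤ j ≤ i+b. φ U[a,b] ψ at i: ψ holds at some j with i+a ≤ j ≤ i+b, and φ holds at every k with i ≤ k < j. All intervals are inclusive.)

Need some j in [4,4] with F[≤1] reset, and (¬alarm ∨ ok) at every k in [2,j-1].
  j=4: F[≤1] reset — fails (none in [4,5]).
No j in the window works → until fails.

False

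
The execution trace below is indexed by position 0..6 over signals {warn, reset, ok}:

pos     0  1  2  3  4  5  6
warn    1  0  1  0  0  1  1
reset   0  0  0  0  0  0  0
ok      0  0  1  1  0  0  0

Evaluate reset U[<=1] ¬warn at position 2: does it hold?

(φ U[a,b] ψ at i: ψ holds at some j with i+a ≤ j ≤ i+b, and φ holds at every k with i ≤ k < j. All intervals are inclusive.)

No

Need some j in [2,3] with ¬warn, and reset at every k in [2,j-1].
  j=2: ¬warn false.
  j=3: ¬warn holds, but reset fails at k=2 → not this j.
No j in the window works → until fails.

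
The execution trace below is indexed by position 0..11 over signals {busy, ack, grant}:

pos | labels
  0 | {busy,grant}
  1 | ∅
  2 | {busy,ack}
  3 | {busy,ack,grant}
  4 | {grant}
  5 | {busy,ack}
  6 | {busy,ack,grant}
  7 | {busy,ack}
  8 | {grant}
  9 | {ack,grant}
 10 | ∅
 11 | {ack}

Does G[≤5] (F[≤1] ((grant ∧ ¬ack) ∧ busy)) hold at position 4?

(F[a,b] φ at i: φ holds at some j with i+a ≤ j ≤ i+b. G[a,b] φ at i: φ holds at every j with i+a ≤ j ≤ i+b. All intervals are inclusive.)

Check F[≤1] ((grant ∧ ¬ack) ∧ busy) at every j in [4,9]:
  j=4: fails (none in [4,5])
  j=5: fails (none in [5,6])
  j=6: fails (none in [6,7])
  j=7: fails (none in [7,8])
  j=8: fails (none in [8,9])
  j=9: fails (none in [9,10])
Fails at j=4 → formula fails.

No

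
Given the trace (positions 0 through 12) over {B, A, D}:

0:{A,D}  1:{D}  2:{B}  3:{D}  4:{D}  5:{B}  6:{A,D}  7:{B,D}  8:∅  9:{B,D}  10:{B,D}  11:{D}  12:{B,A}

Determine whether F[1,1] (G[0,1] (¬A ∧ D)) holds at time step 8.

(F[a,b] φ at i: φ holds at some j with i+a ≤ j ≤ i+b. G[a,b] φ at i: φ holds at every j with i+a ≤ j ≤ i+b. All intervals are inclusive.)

Check G[0,1] (¬A ∧ D) at each j in [9,9]:
  j=9: holds on [9,10]
Found at j=9 → formula holds.

True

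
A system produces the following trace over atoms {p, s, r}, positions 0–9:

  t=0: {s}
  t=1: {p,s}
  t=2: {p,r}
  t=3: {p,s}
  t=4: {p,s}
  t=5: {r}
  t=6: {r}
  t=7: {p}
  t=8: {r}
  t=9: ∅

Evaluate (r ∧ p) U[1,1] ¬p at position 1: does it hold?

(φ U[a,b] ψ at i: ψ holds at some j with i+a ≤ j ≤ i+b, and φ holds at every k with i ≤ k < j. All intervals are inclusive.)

False

Need some j in [2,2] with ¬p, and (r ∧ p) at every k in [1,j-1].
  j=2: ¬p false.
No j in the window works → until fails.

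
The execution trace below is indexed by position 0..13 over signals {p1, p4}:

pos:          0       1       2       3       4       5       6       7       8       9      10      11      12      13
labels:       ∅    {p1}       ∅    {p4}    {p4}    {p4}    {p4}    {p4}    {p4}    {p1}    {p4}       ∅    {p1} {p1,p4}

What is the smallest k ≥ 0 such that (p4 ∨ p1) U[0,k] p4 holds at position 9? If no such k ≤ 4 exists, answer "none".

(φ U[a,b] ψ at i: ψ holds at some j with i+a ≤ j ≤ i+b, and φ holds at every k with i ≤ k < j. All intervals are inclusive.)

1

Need earliest j ≥ 9 with p4, and (p4 ∨ p1) at every k in [9,j-1].
  j=9: rhs fails.
  j=10: rhs holds; lhs holds on [9,9]. k = 1.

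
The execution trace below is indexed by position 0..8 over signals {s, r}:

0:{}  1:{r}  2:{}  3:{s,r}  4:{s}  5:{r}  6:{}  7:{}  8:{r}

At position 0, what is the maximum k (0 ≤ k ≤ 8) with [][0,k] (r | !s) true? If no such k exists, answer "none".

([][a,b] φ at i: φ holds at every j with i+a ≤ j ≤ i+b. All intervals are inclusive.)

3

(r | !s) must hold from j=0 onward; find where it first fails.
  j=0: holds
  j=1: holds
  j=2: holds
  j=3: holds
  j=4: fails
Holds on [0,3], so largest k = 3.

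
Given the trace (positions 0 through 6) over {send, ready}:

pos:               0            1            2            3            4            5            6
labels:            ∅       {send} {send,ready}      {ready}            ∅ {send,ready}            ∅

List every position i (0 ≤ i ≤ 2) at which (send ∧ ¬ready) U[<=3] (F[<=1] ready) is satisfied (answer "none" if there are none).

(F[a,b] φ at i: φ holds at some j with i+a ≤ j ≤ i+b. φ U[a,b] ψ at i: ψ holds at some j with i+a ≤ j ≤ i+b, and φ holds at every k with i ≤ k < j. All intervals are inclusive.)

Evaluate at each i in [0,2]:
  i=0: ✗ (lhs fails at k=0 before rhs at j=1)
  i=1: ✓ (rhs at j=1)
  i=2: ✓ (rhs at j=2)

1, 2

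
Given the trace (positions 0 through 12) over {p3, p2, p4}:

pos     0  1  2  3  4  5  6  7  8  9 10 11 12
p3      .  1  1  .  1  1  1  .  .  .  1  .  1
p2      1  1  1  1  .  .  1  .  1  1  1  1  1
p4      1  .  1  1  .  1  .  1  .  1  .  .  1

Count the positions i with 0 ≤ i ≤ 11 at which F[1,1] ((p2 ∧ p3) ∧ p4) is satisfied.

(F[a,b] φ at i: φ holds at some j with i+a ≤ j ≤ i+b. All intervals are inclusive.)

Evaluate at each i in [0,11]:
  i=0: ✗ (none in [1,1])
  i=1: ✓ (witness j=2)
  i=2: ✗ (none in [3,3])
  i=3: ✗ (none in [4,4])
  i=4: ✗ (none in [5,5])
  i=5: ✗ (none in [6,6])
  i=6: ✗ (none in [7,7])
  i=7: ✗ (none in [8,8])
  i=8: ✗ (none in [9,9])
  i=9: ✗ (none in [10,10])
  i=10: ✗ (none in [11,11])
  i=11: ✓ (witness j=12)
Positions where it holds: {1, 11} → 2.

2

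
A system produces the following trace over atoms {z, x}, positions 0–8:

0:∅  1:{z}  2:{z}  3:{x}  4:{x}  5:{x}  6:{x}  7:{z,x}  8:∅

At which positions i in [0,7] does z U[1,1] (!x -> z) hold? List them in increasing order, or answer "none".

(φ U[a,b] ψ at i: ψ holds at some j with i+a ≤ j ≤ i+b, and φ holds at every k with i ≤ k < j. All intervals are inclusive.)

1, 2

Evaluate at each i in [0,7]:
  i=0: ✗ (lhs fails at k=0 before rhs at j=1)
  i=1: ✓ (rhs at j=2; lhs holds on [1,1])
  i=2: ✓ (rhs at j=3; lhs holds on [2,2])
  i=3: ✗ (lhs fails at k=3 before rhs at j=4)
  i=4: ✗ (lhs fails at k=4 before rhs at j=5)
  i=5: ✗ (lhs fails at k=5 before rhs at j=6)
  i=6: ✗ (lhs fails at k=6 before rhs at j=7)
  i=7: ✗ (no rhs in [8,8])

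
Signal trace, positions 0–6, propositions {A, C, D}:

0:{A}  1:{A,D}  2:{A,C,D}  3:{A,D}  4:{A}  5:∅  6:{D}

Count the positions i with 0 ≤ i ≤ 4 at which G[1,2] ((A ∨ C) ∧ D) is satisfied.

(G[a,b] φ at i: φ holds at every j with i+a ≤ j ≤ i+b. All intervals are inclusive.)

2

Evaluate at each i in [0,4]:
  i=0: ✓ (all of [1,2])
  i=1: ✓ (all of [2,3])
  i=2: ✗ (fails at j=4)
  i=3: ✗ (fails at j=4)
  i=4: ✗ (fails at j=5)
Positions where it holds: {0, 1} → 2.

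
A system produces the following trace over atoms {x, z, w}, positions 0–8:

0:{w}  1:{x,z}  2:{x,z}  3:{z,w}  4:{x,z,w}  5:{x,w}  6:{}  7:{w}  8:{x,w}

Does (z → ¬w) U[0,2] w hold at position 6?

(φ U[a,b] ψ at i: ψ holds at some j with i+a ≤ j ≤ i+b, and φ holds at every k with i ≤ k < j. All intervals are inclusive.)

True

Need some j in [6,8] with w, and (z → ¬w) at every k in [6,j-1].
  j=6: w false.
  j=7: w holds; (z → ¬w) holds at every k in [6,6] → satisfied.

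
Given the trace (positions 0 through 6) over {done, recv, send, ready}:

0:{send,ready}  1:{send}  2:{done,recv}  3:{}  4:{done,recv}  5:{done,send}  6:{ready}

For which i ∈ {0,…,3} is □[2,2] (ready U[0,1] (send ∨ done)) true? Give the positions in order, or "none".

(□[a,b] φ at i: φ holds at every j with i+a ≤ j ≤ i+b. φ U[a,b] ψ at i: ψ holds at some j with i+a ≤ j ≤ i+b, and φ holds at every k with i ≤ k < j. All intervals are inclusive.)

0, 2, 3

Evaluate at each i in [0,3]:
  i=0: ✓ (all of [2,2])
  i=1: ✗ (fails at j=3)
  i=2: ✓ (all of [4,4])
  i=3: ✓ (all of [5,5])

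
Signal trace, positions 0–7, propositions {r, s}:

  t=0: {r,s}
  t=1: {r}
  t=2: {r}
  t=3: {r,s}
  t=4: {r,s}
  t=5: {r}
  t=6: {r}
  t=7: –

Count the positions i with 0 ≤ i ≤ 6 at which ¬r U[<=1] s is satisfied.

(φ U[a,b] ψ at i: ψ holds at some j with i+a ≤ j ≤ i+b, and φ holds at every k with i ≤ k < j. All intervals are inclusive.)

Evaluate at each i in [0,6]:
  i=0: ✓ (rhs at j=0)
  i=1: ✗ (no rhs in [1,2])
  i=2: ✗ (lhs fails at k=2 before rhs at j=3)
  i=3: ✓ (rhs at j=3)
  i=4: ✓ (rhs at j=4)
  i=5: ✗ (no rhs in [5,6])
  i=6: ✗ (no rhs in [6,7])
Positions where it holds: {0, 3, 4} → 3.

3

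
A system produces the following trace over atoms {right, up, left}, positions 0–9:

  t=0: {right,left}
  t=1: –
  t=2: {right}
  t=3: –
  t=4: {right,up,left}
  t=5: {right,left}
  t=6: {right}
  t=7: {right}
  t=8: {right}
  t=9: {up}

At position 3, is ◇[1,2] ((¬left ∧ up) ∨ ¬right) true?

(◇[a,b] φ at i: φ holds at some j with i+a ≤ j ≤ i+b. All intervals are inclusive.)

Check ((¬left ∧ up) ∨ ¬right) at each j in [4,5]:
  j=4: false
  j=5: false
No position in the window satisfies it → formula fails.

Does not hold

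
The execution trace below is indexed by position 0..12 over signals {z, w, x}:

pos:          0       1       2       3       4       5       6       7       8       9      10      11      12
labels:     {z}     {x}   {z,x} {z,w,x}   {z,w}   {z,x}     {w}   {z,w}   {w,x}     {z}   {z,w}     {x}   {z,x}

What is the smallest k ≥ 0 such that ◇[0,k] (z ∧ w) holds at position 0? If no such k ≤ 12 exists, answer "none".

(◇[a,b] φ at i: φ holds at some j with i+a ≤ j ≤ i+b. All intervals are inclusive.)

Scan j = 0,1,… for (z ∧ w):
  j=0: fails
  j=1: fails
  j=2: fails
  j=3: holds
First hit at j=3, so smallest k = 3-0 = 3.

3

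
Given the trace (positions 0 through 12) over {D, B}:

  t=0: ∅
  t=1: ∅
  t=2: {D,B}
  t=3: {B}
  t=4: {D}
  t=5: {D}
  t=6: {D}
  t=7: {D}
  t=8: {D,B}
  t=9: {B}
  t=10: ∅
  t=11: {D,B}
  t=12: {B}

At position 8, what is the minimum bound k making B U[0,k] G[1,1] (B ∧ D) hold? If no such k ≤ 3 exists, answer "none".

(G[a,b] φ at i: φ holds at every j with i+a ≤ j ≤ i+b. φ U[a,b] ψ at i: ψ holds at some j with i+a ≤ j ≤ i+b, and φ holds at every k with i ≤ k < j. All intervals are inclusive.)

Need earliest j ≥ 8 with G[1,1] (B ∧ D), and B at every k in [8,j-1].
  j=8: rhs fails.
  j=9: rhs fails.
  j=10: rhs holds; lhs holds on [8,9]. k = 2.

2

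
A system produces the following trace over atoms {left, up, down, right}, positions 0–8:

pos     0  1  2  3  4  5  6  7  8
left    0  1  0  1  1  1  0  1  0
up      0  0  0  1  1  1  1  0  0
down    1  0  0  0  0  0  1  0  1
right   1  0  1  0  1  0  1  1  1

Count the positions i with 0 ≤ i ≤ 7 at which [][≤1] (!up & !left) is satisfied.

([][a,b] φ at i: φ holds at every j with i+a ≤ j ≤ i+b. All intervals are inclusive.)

Evaluate at each i in [0,7]:
  i=0: ✗ (fails at j=1)
  i=1: ✗ (fails at j=1)
  i=2: ✗ (fails at j=3)
  i=3: ✗ (fails at j=3)
  i=4: ✗ (fails at j=4)
  i=5: ✗ (fails at j=5)
  i=6: ✗ (fails at j=6)
  i=7: ✗ (fails at j=7)
Positions where it holds: {} → 0.

0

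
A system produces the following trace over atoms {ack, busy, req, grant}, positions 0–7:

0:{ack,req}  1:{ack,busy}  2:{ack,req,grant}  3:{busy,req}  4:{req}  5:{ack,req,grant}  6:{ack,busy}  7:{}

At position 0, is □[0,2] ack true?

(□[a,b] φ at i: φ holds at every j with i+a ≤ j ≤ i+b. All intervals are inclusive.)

Check ack at every j in [0,2]:
  j=0: true
  j=1: true
  j=2: true
All positions satisfy it → formula holds.

True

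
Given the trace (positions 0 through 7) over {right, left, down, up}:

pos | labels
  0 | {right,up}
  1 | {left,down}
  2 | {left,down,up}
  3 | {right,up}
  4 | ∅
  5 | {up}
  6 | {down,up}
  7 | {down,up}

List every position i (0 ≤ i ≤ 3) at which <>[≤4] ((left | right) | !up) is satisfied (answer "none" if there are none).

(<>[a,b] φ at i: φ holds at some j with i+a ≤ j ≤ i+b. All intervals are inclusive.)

Evaluate at each i in [0,3]:
  i=0: ✓ (witness j=0)
  i=1: ✓ (witness j=1)
  i=2: ✓ (witness j=2)
  i=3: ✓ (witness j=3)

0, 1, 2, 3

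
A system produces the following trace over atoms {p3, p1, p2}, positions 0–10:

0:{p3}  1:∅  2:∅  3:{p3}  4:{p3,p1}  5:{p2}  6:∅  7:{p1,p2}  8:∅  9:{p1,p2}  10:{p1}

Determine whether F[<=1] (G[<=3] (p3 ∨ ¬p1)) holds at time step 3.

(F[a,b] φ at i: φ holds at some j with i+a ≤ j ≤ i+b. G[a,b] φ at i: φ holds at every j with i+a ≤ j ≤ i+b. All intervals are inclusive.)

Holds

Check G[<=3] (p3 ∨ ¬p1) at each j in [3,4]:
  j=3: holds on [3,6]
  j=4: fails at 7
Found at j=3 → formula holds.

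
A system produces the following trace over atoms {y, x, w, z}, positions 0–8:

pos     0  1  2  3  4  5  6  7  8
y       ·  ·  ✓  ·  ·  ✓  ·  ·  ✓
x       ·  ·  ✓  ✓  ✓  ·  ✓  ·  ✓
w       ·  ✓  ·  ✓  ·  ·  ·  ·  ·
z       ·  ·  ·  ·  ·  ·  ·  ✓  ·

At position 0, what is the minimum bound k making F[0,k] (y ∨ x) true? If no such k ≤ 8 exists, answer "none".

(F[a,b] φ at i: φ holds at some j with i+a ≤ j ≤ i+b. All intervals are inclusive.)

2

Scan j = 0,1,… for (y ∨ x):
  j=0: fails
  j=1: fails
  j=2: holds
First hit at j=2, so smallest k = 2-0 = 2.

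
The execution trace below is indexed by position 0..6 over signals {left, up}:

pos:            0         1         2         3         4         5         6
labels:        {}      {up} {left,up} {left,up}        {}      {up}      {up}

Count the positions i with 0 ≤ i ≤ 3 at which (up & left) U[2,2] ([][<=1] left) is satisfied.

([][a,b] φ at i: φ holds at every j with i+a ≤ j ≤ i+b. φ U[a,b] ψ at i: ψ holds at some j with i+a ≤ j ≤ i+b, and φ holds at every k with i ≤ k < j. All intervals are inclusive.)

Evaluate at each i in [0,3]:
  i=0: ✗ (lhs fails at k=0 before rhs at j=2)
  i=1: ✗ (no rhs in [3,3])
  i=2: ✗ (no rhs in [4,4])
  i=3: ✗ (no rhs in [5,5])
Positions where it holds: {} → 0.

0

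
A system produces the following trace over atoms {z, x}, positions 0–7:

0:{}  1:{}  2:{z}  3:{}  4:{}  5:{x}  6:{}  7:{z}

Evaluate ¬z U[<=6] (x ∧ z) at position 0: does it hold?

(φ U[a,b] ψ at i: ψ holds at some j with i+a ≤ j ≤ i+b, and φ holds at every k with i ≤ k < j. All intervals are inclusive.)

False

Need some j in [0,6] with (x ∧ z), and ¬z at every k in [0,j-1].
  j=0: (x ∧ z) false.
  j=1: (x ∧ z) false.
  j=2: (x ∧ z) false.
  j=3: (x ∧ z) false.
  j=4: (x ∧ z) false.
  j=5: (x ∧ z) false.
  j=6: (x ∧ z) false.
No j in the window works → until fails.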